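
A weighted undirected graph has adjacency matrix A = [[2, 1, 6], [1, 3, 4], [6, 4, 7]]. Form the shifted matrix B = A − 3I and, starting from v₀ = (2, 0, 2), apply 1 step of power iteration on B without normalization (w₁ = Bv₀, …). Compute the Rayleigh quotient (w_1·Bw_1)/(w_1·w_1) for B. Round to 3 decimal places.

9.500

B = A − 3I has rows (-1, 1, 6); (1, 0, 4); (6, 4, 4)
w1 = Bv₀ = (10, 10, 20)
Bw1 = (120, 90, 180)
w1·Bw1 = 5700; w1·w1 = 600; μ ≈ 5700/600 = 9.500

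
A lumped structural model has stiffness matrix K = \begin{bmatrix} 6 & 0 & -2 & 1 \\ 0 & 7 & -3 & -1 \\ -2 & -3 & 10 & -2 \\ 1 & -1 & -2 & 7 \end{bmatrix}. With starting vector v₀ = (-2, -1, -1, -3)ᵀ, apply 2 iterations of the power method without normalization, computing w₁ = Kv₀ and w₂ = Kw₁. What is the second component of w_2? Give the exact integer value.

4

w1 = Kv₀ = (-13, -1, 3, -20)
w2 = Kw1 = (-104, 4, 99, -158)
The requested component of w2 is 4.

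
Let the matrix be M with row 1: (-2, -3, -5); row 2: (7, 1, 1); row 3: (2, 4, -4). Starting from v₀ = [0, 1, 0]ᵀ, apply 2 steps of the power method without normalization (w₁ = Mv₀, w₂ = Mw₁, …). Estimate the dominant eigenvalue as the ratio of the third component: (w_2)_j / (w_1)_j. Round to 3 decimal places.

w1 = Mv₀ = ((-2)·0 + (-3)·1 + (-5)·0; 7·0 + 1·1 + 1·0; 2·0 + 4·1 + (-4)·0) = (-3, 1, 4)
w2 = Mw1 = ((-2)·(-3) + (-3)·1 + (-5)·4; 7·(-3) + 1·1 + 1·4; 2·(-3) + 4·1 + (-4)·4) = (-17, -16, -18)
Ratio at component: -18 / 4 = -4.500

λ ≈ -4.500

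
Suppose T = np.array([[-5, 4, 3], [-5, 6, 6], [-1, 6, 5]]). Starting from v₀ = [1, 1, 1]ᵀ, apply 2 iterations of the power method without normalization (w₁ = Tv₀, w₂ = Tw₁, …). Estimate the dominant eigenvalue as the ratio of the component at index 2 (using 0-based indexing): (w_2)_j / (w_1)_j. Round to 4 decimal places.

9.0000

w1 = Tv₀ = (2, 7, 10)
w2 = Tw1 = (48, 92, 90)
Ratio at component: 90 / 10 = 9.0000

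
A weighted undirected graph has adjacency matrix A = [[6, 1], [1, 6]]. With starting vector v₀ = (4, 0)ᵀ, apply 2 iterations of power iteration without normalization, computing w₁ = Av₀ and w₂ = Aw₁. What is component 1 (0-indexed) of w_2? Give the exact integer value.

48

w1 = Av₀ = (24, 4)
w2 = Aw1 = (148, 48)
The requested component of w2 is 48.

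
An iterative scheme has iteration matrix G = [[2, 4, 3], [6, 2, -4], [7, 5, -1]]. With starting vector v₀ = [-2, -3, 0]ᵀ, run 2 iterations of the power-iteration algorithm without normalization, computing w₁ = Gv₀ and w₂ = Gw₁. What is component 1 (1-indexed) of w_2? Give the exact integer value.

-191

w1 = Gv₀ = (2·(-2) + 4·(-3) + 3·0; 6·(-2) + 2·(-3) + (-4)·0; 7·(-2) + 5·(-3) + (-1)·0) = (-16, -18, -29)
w2 = Gw1 = (2·(-16) + 4·(-18) + 3·(-29); 6·(-16) + 2·(-18) + (-4)·(-29); 7·(-16) + 5·(-18) + (-1)·(-29)) = (-191, -16, -173)
The requested component of w2 is -191.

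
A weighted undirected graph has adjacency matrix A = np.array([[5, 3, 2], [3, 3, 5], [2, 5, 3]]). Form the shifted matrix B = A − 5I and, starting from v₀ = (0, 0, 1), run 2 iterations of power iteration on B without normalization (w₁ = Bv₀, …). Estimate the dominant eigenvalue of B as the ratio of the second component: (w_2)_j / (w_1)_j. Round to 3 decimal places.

B = A − 5I has rows (0, 3, 2); (3, -2, 5); (2, 5, -2)
w1 = Bv₀ = (0·0 + 3·0 + 2·1; 3·0 + (-2)·0 + 5·1; 2·0 + 5·0 + (-2)·1) = (2, 5, -2)
w2 = Bw1 = (0·2 + 3·5 + 2·(-2); 3·2 + (-2)·5 + 5·(-2); 2·2 + 5·5 + (-2)·(-2)) = (11, -14, 33)
Ratio: -14/5 = -2.800

μ ≈ -2.800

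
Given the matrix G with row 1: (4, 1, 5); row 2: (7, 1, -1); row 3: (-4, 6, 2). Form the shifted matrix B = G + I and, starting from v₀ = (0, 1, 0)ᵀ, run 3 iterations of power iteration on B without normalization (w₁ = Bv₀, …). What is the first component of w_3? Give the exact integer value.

320

B = G + I has rows (5, 1, 5); (7, 2, -1); (-4, 6, 3)
w1 = Bv₀ = (5·0 + 1·1 + 5·0; 7·0 + 2·1 + (-1)·0; (-4)·0 + 6·1 + 3·0) = (1, 2, 6)
w2 = Bw1 = (5·1 + 1·2 + 5·6; 7·1 + 2·2 + (-1)·6; (-4)·1 + 6·2 + 3·6) = (37, 5, 26)
w3 = Bw2 = (320, 243, -40)
Requested component of w3: 320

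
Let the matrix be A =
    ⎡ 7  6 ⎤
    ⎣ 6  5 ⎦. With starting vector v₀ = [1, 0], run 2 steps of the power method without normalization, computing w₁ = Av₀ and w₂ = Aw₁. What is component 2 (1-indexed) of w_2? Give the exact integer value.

72

w1 = Av₀ = (7, 6)
w2 = Aw1 = (85, 72)
The requested component of w2 is 72.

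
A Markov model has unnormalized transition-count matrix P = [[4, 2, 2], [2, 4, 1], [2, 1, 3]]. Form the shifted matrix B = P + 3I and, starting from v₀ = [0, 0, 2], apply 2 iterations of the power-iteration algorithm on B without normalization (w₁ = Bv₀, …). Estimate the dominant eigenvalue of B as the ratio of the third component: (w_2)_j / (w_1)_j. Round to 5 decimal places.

B = P + 3I has rows (7, 2, 2); (2, 7, 1); (2, 1, 6)
w1 = Bv₀ = (7·0 + 2·0 + 2·2; 2·0 + 7·0 + 1·2; 2·0 + 1·0 + 6·2) = (4, 2, 12)
w2 = Bw1 = (7·4 + 2·2 + 2·12; 2·4 + 7·2 + 1·12; 2·4 + 1·2 + 6·12) = (56, 34, 82)
Ratio: 82/12 = 6.83333

6.83333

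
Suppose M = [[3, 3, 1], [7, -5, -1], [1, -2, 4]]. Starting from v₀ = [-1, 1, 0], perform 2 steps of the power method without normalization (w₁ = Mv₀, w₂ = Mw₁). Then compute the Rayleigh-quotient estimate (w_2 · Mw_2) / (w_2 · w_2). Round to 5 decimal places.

w1 = Mv₀ = (3·(-1) + 3·1 + 1·0; 7·(-1) + (-5)·1 + (-1)·0; 1·(-1) + (-2)·1 + 4·0) = (0, -12, -3)
w2 = Mw1 = (3·0 + 3·(-12) + 1·(-3); 7·0 + (-5)·(-12) + (-1)·(-3); 1·0 + (-2)·(-12) + 4·(-3)) = (-39, 63, 12)
Mw2 = (84, -600, -117)
w2·Mw2 = (-39)·84 + 63·(-600) + 12·(-117) = -42480; w2·w2 = (-39)·(-39) + 63·63 + 12·12 = 5634
λ ≈ -42480/5634 = -7.53994

-7.53994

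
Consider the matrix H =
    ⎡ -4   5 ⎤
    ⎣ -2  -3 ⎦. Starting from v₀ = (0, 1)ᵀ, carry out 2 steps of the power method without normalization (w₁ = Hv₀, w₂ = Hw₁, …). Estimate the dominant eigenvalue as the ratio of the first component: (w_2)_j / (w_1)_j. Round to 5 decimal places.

w1 = Hv₀ = (5, -3)
w2 = Hw1 = (-35, -1)
Ratio at component: -35 / 5 = -7.00000

λ ≈ -7.00000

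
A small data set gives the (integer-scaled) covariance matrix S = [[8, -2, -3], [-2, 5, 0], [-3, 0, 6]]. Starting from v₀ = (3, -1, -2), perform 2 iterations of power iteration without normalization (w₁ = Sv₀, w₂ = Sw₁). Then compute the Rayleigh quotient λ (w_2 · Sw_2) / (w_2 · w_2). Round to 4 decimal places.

w1 = Sv₀ = (32, -11, -21)
w2 = Sw1 = (341, -119, -222)
Sw2 = (3632, -1277, -2355)
w2·Sw2 = 341·3632 + (-119)·(-1277) + (-222)·(-2355) = 1913285; w2·w2 = 341·341 + (-119)·(-119) + (-222)·(-222) = 179726
λ ≈ 1913285/179726 = 10.6456

λ ≈ 10.6456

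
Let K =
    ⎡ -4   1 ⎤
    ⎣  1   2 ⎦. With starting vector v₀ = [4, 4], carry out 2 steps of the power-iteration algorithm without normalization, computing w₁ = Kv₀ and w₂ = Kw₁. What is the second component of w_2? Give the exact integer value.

w1 = Kv₀ = ((-4)·4 + 1·4; 1·4 + 2·4) = (-12, 12)
w2 = Kw1 = ((-4)·(-12) + 1·12; 1·(-12) + 2·12) = (60, 12)
The requested component of w2 is 12.

12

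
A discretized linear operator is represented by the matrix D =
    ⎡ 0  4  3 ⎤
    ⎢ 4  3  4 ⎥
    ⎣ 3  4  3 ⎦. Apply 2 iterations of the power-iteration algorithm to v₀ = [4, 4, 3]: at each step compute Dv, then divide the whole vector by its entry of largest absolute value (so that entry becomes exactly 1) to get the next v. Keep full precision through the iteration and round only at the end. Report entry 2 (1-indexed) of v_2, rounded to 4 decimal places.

1.0000

Dv0 = (25.00000, 40.00000, 37.00000); divide by 40.00000 → v1 = (0.62500, 1.00000, 0.92500)
Dv1 = (6.77500, 9.20000, 8.65000); divide by 9.20000 → v2 = (0.73641, 1.00000, 0.94022)
Requested entry of v2: 368/368 = 1.0000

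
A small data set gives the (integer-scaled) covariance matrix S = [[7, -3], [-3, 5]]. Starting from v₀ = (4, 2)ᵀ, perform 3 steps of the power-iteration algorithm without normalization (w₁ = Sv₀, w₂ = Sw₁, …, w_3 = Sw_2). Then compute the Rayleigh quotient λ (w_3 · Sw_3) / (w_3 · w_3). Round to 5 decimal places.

w1 = Sv₀ = (22, -2)
w2 = Sw1 = (160, -76)
w3 = Sw2 = (1348, -860)
Sw3 = (12016, -8344)
w3·Sw3 = 1348·12016 + (-860)·(-8344) = 23373408; w3·w3 = 1348·1348 + (-860)·(-860) = 2556704
λ ≈ 23373408/2556704 = 9.14201

λ ≈ 9.14201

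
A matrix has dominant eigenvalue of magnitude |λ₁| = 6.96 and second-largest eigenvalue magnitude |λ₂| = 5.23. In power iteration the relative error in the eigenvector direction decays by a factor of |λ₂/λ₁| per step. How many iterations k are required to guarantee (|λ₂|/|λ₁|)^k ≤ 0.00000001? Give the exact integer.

65

|λ₂/λ₁| = 5.23/6.96 = 0.75144
Need k ≥ ln(0.00000001) / ln(0.75144) = -18.4207 / -0.2858 ≈ 64.460
Smallest integer k satisfying the bound: 65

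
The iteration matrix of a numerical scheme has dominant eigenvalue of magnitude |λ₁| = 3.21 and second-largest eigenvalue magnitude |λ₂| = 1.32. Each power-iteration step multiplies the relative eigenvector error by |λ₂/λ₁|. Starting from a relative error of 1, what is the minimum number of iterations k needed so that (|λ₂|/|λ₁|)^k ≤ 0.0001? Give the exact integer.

|λ₂/λ₁| = 1.32/3.21 = 0.41121
Need k ≥ ln(0.0001) / ln(0.41121) = -9.2103 / -0.8886 ≈ 10.365
Smallest integer k satisfying the bound: 11

11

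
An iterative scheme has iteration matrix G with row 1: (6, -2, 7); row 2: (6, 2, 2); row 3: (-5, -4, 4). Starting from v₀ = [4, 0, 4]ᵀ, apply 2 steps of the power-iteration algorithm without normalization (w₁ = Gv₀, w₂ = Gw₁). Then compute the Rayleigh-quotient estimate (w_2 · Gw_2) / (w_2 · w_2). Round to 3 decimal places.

w1 = Gv₀ = (6·4 + (-2)·0 + 7·4; 6·4 + 2·0 + 2·4; (-5)·4 + (-4)·0 + 4·4) = (52, 32, -4)
w2 = Gw1 = (6·52 + (-2)·32 + 7·(-4); 6·52 + 2·32 + 2·(-4); (-5)·52 + (-4)·32 + 4·(-4)) = (220, 368, -404)
Gw2 = (-2244, 1248, -4188)
w2·Gw2 = 220·(-2244) + 368·1248 + (-404)·(-4188) = 1657536; w2·w2 = 220·220 + 368·368 + (-404)·(-404) = 347040
λ ≈ 1657536/347040 = 4.776

λ ≈ 4.776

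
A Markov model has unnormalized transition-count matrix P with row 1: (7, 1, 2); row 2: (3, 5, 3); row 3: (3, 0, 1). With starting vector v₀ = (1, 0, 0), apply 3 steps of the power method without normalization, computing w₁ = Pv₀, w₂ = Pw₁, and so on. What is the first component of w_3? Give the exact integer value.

w1 = Pv₀ = (7·1 + 1·0 + 2·0; 3·1 + 5·0 + 3·0; 3·1 + 0·0 + 1·0) = (7, 3, 3)
w2 = Pw1 = (7·7 + 1·3 + 2·3; 3·7 + 5·3 + 3·3; 3·7 + 0·3 + 1·3) = (58, 45, 24)
w3 = Pw2 = (499, 471, 198)
The requested component of w3 is 499.

499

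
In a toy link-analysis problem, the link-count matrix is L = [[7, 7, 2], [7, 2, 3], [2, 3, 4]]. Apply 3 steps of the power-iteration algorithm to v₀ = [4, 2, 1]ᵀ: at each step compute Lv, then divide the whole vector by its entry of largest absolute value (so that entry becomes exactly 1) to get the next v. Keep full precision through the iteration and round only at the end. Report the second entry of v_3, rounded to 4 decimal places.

Lv0 = (44.00000, 35.00000, 18.00000); divide by 44.00000 → v1 = (1.00000, 0.79545, 0.40909)
Lv1 = (13.38636, 9.81818, 6.02273); divide by 13.38636 → v2 = (1.00000, 0.73345, 0.44992)
Lv2 = (13.03396, 9.81664, 6.00000); divide by 13.03396 → v3 = (1.00000, 0.75316, 0.46034)
Requested entry of v3: 5782/7677 = 0.7532

0.7532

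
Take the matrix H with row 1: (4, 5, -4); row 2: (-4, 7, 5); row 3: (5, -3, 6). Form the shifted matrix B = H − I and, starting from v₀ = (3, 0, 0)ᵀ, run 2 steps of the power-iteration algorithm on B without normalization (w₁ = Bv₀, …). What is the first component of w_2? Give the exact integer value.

-93

B = H − I has rows (3, 5, -4); (-4, 6, 5); (5, -3, 5)
w1 = Bv₀ = (3·3 + 5·0 + (-4)·0; (-4)·3 + 6·0 + 5·0; 5·3 + (-3)·0 + 5·0) = (9, -12, 15)
w2 = Bw1 = (3·9 + 5·(-12) + (-4)·15; (-4)·9 + 6·(-12) + 5·15; 5·9 + (-3)·(-12) + 5·15) = (-93, -33, 156)
Requested component of w2: -93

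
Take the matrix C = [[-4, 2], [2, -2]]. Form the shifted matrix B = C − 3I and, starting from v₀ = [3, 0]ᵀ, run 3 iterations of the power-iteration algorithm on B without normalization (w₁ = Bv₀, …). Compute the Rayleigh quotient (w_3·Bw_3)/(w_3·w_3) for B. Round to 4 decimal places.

μ ≈ -8.2206

B = C − 3I has rows (-7, 2); (2, -5)
w1 = Bv₀ = ((-7)·3 + 2·0; 2·3 + (-5)·0) = (-21, 6)
w2 = Bw1 = ((-7)·(-21) + 2·6; 2·(-21) + (-5)·6) = (159, -72)
w3 = Bw2 = (-1257, 678)
Bw3 = (10155, -5904)
w3·Bw3 = -16767747; w3·w3 = 2039733; μ ≈ -16767747/2039733 = -8.2206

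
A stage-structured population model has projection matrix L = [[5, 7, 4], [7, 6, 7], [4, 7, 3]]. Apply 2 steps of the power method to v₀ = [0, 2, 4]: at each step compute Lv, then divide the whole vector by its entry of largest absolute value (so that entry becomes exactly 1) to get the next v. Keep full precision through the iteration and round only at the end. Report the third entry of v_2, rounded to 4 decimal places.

Lv0 = (30.00000, 40.00000, 26.00000); divide by 40.00000 → v1 = (0.75000, 1.00000, 0.65000)
Lv1 = (13.35000, 15.80000, 11.95000); divide by 15.80000 → v2 = (0.84494, 1.00000, 0.75633)
Requested entry of v2: 478/632 = 0.7563

0.7563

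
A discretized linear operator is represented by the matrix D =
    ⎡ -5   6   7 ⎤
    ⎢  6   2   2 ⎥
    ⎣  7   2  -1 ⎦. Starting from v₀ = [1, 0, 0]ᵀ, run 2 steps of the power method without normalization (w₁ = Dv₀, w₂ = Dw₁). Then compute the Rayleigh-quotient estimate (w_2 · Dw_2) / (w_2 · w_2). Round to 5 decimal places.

w1 = Dv₀ = ((-5)·1 + 6·0 + 7·0; 6·1 + 2·0 + 2·0; 7·1 + 2·0 + (-1)·0) = (-5, 6, 7)
w2 = Dw1 = ((-5)·(-5) + 6·6 + 7·7; 6·(-5) + 2·6 + 2·7; 7·(-5) + 2·6 + (-1)·7) = (110, -4, -30)
Dw2 = (-784, 592, 792)
w2·Dw2 = 110·(-784) + (-4)·592 + (-30)·792 = -112368; w2·w2 = 110·110 + (-4)·(-4) + (-30)·(-30) = 13016
λ ≈ -112368/13016 = -8.63307

λ ≈ -8.63307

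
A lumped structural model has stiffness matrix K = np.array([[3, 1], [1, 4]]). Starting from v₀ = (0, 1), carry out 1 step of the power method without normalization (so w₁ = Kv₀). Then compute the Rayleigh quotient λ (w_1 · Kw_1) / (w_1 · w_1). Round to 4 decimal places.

w1 = Kv₀ = (1, 4)
Kw1 = (7, 17)
w1·Kw1 = 1·7 + 4·17 = 75; w1·w1 = 1·1 + 4·4 = 17
λ ≈ 75/17 = 4.4118

λ ≈ 4.4118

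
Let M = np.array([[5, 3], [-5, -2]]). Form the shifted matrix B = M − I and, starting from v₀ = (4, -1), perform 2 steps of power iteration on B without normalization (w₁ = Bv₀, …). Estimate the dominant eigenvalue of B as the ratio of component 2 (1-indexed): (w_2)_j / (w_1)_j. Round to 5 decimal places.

0.82353

B = M − I has rows (4, 3); (-5, -3)
w1 = Bv₀ = (4·4 + 3·(-1); (-5)·4 + (-3)·(-1)) = (13, -17)
w2 = Bw1 = (4·13 + 3·(-17); (-5)·13 + (-3)·(-17)) = (1, -14)
Ratio: -14/-17 = 0.82353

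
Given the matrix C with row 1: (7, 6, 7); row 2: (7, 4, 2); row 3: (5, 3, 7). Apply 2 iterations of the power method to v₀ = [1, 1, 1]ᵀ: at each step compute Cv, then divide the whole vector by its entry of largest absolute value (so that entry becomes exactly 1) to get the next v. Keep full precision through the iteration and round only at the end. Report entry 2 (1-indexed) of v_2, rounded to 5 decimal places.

0.68731

Cv0 = (20.000000, 13.000000, 15.000000); divide by 20.000000 → v1 = (1.000000, 0.650000, 0.750000)
Cv1 = (16.150000, 11.100000, 12.200000); divide by 16.150000 → v2 = (1.000000, 0.687307, 0.755418)
Requested entry of v2: 222/323 = 0.68731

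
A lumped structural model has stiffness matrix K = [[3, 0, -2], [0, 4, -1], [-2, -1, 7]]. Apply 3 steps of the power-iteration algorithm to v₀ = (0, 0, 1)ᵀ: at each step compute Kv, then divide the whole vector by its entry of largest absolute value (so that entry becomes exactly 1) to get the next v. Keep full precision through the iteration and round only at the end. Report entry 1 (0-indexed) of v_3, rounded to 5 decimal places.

Kv0 = (-2.000000, -1.000000, 7.000000); divide by 7.000000 → v1 = (-0.285714, -0.142857, 1.000000)
Kv1 = (-2.857143, -1.571429, 7.714286); divide by 7.714286 → v2 = (-0.370370, -0.203704, 1.000000)
Kv2 = (-3.111111, -1.814815, 7.944444); divide by 7.944444 → v3 = (-0.391608, -0.228438, 1.000000)
Requested entry of v3: -98/429 = -0.22844

-0.22844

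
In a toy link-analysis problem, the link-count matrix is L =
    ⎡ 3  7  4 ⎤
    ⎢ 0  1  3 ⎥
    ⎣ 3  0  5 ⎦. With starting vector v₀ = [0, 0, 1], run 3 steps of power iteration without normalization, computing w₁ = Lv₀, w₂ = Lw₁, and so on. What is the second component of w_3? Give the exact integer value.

129

w1 = Lv₀ = (3·0 + 7·0 + 4·1; 0·0 + 1·0 + 3·1; 3·0 + 0·0 + 5·1) = (4, 3, 5)
w2 = Lw1 = (3·4 + 7·3 + 4·5; 0·4 + 1·3 + 3·5; 3·4 + 0·3 + 5·5) = (53, 18, 37)
w3 = Lw2 = (433, 129, 344)
The requested component of w3 is 129.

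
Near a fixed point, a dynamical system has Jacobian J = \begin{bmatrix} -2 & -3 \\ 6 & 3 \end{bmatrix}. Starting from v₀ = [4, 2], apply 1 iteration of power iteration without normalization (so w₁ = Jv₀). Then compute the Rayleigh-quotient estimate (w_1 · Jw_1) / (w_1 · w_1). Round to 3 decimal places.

w1 = Jv₀ = (-14, 30)
Jw1 = (-62, 6)
w1·Jw1 = (-14)·(-62) + 30·6 = 1048; w1·w1 = (-14)·(-14) + 30·30 = 1096
λ ≈ 1048/1096 = 0.956

λ ≈ 0.956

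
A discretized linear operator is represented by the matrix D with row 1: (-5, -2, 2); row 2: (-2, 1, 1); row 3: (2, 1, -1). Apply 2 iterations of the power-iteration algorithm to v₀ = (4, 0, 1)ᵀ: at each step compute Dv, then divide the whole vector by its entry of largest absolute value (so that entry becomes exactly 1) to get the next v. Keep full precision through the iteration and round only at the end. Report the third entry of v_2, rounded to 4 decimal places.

-0.4237

Dv0 = (-18.00000, -7.00000, 7.00000); divide by -18.00000 → v1 = (1.00000, 0.38889, -0.38889)
Dv1 = (-6.55556, -2.00000, 2.77778); divide by -6.55556 → v2 = (1.00000, 0.30508, -0.42373)
Requested entry of v2: -50/118 = -0.4237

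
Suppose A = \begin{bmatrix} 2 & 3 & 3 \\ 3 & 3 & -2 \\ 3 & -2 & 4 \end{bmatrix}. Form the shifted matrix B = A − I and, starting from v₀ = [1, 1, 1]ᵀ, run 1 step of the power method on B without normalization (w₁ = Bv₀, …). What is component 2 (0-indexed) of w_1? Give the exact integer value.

B = A − I has rows (1, 3, 3); (3, 2, -2); (3, -2, 3)
w1 = Bv₀ = (1·1 + 3·1 + 3·1; 3·1 + 2·1 + (-2)·1; 3·1 + (-2)·1 + 3·1) = (7, 3, 4)
Requested component of w1: 4

4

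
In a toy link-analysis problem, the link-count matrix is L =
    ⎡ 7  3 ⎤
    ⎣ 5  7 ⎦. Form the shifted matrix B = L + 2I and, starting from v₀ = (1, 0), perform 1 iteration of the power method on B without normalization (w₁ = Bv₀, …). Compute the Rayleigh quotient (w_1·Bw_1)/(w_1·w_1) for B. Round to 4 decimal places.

μ ≈ 12.3962

B = L + 2I has rows (9, 3); (5, 9)
w1 = Bv₀ = (9·1 + 3·0; 5·1 + 9·0) = (9, 5)
Bw1 = (96, 90)
w1·Bw1 = 1314; w1·w1 = 106; μ ≈ 1314/106 = 12.3962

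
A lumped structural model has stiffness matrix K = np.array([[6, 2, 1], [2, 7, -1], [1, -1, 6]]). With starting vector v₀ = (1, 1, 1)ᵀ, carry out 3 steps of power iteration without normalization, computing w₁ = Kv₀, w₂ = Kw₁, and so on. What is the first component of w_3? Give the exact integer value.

629

w1 = Kv₀ = (6·1 + 2·1 + 1·1; 2·1 + 7·1 + (-1)·1; 1·1 + (-1)·1 + 6·1) = (9, 8, 6)
w2 = Kw1 = (6·9 + 2·8 + 1·6; 2·9 + 7·8 + (-1)·6; 1·9 + (-1)·8 + 6·6) = (76, 68, 37)
w3 = Kw2 = (629, 591, 230)
The requested component of w3 is 629.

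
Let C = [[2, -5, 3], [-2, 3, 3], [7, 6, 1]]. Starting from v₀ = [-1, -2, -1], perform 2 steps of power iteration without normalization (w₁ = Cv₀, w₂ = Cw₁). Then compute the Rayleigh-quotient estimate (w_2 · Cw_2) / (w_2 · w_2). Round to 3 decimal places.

w1 = Cv₀ = (2·(-1) + (-5)·(-2) + 3·(-1); (-2)·(-1) + 3·(-2) + 3·(-1); 7·(-1) + 6·(-2) + 1·(-1)) = (5, -7, -20)
w2 = Cw1 = (2·5 + (-5)·(-7) + 3·(-20); (-2)·5 + 3·(-7) + 3·(-20); 7·5 + 6·(-7) + 1·(-20)) = (-15, -91, -27)
Cw2 = (344, -324, -678)
w2·Cw2 = (-15)·344 + (-91)·(-324) + (-27)·(-678) = 42630; w2·w2 = (-15)·(-15) + (-91)·(-91) + (-27)·(-27) = 9235
λ ≈ 42630/9235 = 4.616

4.616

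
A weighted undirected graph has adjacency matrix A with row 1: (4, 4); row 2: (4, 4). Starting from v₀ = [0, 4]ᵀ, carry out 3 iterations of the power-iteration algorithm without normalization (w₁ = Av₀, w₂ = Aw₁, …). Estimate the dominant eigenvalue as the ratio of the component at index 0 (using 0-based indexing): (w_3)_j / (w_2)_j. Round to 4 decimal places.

w1 = Av₀ = (16, 16)
w2 = Aw1 = (128, 128)
w3 = Aw2 = (1024, 1024)
Ratio at component: 1024 / 128 = 8.0000

8.0000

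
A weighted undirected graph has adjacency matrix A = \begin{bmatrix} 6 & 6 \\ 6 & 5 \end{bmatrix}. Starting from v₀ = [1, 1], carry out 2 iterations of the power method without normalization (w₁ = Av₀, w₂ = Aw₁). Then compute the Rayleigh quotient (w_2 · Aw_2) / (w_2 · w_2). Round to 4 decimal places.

11.5208

w1 = Av₀ = (12, 11)
w2 = Aw1 = (138, 127)
Aw2 = (1590, 1463)
w2·Aw2 = 138·1590 + 127·1463 = 405221; w2·w2 = 138·138 + 127·127 = 35173
λ ≈ 405221/35173 = 11.5208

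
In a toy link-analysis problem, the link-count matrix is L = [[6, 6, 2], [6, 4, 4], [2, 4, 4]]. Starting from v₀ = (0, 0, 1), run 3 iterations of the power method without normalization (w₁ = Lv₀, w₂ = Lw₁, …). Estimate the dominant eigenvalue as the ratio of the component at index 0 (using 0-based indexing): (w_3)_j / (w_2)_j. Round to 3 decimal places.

13.636

w1 = Lv₀ = (6·0 + 6·0 + 2·1; 6·0 + 4·0 + 4·1; 2·0 + 4·0 + 4·1) = (2, 4, 4)
w2 = Lw1 = (6·2 + 6·4 + 2·4; 6·2 + 4·4 + 4·4; 2·2 + 4·4 + 4·4) = (44, 44, 36)
w3 = Lw2 = (600, 584, 408)
Ratio at component: 600 / 44 = 13.636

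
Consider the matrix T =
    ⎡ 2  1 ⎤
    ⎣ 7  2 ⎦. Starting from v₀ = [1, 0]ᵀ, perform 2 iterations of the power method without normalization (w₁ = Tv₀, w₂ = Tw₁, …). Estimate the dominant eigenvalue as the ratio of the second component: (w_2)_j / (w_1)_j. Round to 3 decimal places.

w1 = Tv₀ = (2·1 + 1·0; 7·1 + 2·0) = (2, 7)
w2 = Tw1 = (2·2 + 1·7; 7·2 + 2·7) = (11, 28)
Ratio at component: 28 / 7 = 4.000

4.000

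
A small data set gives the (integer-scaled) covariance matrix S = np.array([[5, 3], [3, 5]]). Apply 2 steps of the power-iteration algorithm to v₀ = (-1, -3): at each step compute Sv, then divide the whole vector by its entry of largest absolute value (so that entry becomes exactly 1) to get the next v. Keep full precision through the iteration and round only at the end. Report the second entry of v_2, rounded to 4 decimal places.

1.0000

Sv0 = (-14.00000, -18.00000); divide by -18.00000 → v1 = (0.77778, 1.00000)
Sv1 = (6.88889, 7.33333); divide by 7.33333 → v2 = (0.93939, 1.00000)
Requested entry of v2: -132/-132 = 1.0000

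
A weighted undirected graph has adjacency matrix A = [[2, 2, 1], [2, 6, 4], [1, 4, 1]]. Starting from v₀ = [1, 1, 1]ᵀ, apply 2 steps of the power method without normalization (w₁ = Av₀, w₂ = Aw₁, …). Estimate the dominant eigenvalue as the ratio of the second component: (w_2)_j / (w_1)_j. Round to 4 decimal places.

w1 = Av₀ = (2·1 + 2·1 + 1·1; 2·1 + 6·1 + 4·1; 1·1 + 4·1 + 1·1) = (5, 12, 6)
w2 = Aw1 = (2·5 + 2·12 + 1·6; 2·5 + 6·12 + 4·6; 1·5 + 4·12 + 1·6) = (40, 106, 59)
Ratio at component: 106 / 12 = 8.8333

8.8333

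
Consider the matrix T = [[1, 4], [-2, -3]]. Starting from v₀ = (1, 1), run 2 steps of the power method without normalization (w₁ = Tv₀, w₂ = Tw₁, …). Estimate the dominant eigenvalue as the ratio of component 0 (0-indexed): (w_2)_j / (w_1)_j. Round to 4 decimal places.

-3.0000

w1 = Tv₀ = (1·1 + 4·1; (-2)·1 + (-3)·1) = (5, -5)
w2 = Tw1 = (1·5 + 4·(-5); (-2)·5 + (-3)·(-5)) = (-15, 5)
Ratio at component: -15 / 5 = -3.0000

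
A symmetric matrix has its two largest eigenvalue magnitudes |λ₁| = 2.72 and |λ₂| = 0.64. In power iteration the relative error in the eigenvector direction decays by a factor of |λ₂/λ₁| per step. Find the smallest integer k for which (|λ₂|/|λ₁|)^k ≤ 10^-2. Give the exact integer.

|λ₂/λ₁| = 0.64/2.72 = 0.23529
Need k ≥ ln(10^-2) / ln(0.23529) = -4.6052 / -1.4469 ≈ 3.183
Smallest integer k satisfying the bound: 4

4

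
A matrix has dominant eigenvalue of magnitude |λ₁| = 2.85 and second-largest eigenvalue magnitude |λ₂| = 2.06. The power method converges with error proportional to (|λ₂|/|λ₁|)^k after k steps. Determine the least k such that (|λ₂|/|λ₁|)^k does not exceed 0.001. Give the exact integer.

22

|λ₂/λ₁| = 2.06/2.85 = 0.72281
Need k ≥ ln(0.001) / ln(0.72281) = -6.9078 / -0.3246 ≈ 21.280
Smallest integer k satisfying the bound: 22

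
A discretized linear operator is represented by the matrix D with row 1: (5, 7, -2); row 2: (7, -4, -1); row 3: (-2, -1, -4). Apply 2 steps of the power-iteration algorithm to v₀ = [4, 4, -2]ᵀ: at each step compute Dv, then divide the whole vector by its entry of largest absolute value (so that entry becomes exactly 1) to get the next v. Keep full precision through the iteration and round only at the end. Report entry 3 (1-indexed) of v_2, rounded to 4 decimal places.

-0.2787

Dv0 = (52.00000, 14.00000, -4.00000); divide by 52.00000 → v1 = (1.00000, 0.26923, -0.07692)
Dv1 = (7.03846, 6.00000, -1.96154); divide by 7.03846 → v2 = (1.00000, 0.85246, -0.27869)
Requested entry of v2: -102/366 = -0.2787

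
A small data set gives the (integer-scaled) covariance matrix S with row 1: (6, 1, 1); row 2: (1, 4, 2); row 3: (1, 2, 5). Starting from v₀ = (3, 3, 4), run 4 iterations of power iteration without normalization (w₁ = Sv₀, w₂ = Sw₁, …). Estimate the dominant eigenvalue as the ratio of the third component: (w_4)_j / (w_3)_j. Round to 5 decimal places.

λ ≈ 7.61703

w1 = Sv₀ = (6·3 + 1·3 + 1·4; 1·3 + 4·3 + 2·4; 1·3 + 2·3 + 5·4) = (25, 23, 29)
w2 = Sw1 = (6·25 + 1·23 + 1·29; 1·25 + 4·23 + 2·29; 1·25 + 2·23 + 5·29) = (202, 175, 216)
w3 = Sw2 = (1603, 1334, 1632)
w4 = Sw3 = (12584, 10203, 12431)
Ratio at component: 12431 / 1632 = 7.61703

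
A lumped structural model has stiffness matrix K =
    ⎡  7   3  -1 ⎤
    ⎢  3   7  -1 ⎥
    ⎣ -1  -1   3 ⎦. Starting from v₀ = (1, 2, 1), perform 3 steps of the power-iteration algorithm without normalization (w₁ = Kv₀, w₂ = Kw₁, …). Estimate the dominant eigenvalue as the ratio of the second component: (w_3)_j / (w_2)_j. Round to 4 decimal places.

w1 = Kv₀ = (7·1 + 3·2 + (-1)·1; 3·1 + 7·2 + (-1)·1; (-1)·1 + (-1)·2 + 3·1) = (12, 16, 0)
w2 = Kw1 = (7·12 + 3·16 + (-1)·0; 3·12 + 7·16 + (-1)·0; (-1)·12 + (-1)·16 + 3·0) = (132, 148, -28)
w3 = Kw2 = (1396, 1460, -364)
Ratio at component: 1460 / 148 = 9.8649

λ ≈ 9.8649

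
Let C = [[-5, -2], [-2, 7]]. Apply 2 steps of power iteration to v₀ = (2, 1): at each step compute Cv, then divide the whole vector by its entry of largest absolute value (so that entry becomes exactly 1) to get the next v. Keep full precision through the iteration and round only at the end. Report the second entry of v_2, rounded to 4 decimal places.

Cv0 = (-12.00000, 3.00000); divide by -12.00000 → v1 = (1.00000, -0.25000)
Cv1 = (-4.50000, -3.75000); divide by -4.50000 → v2 = (1.00000, 0.83333)
Requested entry of v2: 45/54 = 0.8333

0.8333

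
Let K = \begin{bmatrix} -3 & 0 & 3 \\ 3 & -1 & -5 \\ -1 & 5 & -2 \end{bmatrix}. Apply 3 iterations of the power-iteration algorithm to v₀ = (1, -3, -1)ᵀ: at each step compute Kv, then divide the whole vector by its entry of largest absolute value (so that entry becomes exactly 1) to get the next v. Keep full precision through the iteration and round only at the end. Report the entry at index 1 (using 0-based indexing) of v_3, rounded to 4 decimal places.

Kv0 = (-6.00000, 11.00000, -14.00000); divide by -14.00000 → v1 = (0.42857, -0.78571, 1.00000)
Kv1 = (1.71429, -2.92857, -6.35714); divide by -6.35714 → v2 = (-0.26966, 0.46067, 1.00000)
Kv2 = (3.80899, -6.26966, 0.57303); divide by -6.26966 → v3 = (-0.60753, 1.00000, -0.09140)
Requested entry of v3: -558/-558 = 1.0000

1.0000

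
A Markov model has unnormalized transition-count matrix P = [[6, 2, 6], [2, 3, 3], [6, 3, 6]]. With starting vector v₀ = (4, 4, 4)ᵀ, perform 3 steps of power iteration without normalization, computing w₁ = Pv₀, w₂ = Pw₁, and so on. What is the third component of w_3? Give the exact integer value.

10476

w1 = Pv₀ = (56, 32, 60)
w2 = Pw1 = (760, 388, 792)
w3 = Pw2 = (10088, 5060, 10476)
The requested component of w3 is 10476.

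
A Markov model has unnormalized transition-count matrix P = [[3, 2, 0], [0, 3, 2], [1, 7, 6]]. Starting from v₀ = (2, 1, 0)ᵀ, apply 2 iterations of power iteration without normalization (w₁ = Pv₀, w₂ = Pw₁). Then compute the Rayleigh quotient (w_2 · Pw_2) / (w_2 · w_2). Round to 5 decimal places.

8.27659

w1 = Pv₀ = (8, 3, 9)
w2 = Pw1 = (30, 27, 83)
Pw2 = (144, 247, 717)
w2·Pw2 = 30·144 + 27·247 + 83·717 = 70500; w2·w2 = 30·30 + 27·27 + 83·83 = 8518
λ ≈ 70500/8518 = 8.27659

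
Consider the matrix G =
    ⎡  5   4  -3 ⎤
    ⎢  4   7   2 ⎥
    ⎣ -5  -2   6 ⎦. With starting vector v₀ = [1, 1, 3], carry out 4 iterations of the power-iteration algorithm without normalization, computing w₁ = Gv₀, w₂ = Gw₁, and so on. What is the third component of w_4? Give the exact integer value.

-7187

w1 = Gv₀ = (0, 17, 11)
w2 = Gw1 = (35, 141, 32)
w3 = Gw2 = (643, 1191, -265)
w4 = Gw3 = (8774, 10379, -7187)
The requested component of w4 is -7187.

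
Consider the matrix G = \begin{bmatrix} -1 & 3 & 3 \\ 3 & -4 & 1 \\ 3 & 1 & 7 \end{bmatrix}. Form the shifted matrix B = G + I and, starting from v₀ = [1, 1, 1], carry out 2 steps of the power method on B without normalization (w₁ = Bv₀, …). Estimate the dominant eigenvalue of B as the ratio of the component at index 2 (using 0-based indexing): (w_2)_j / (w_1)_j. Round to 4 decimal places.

μ ≈ 9.5833

B = G + I has rows (0, 3, 3); (3, -3, 1); (3, 1, 8)
w1 = Bv₀ = (0·1 + 3·1 + 3·1; 3·1 + (-3)·1 + 1·1; 3·1 + 1·1 + 8·1) = (6, 1, 12)
w2 = Bw1 = (0·6 + 3·1 + 3·12; 3·6 + (-3)·1 + 1·12; 3·6 + 1·1 + 8·12) = (39, 27, 115)
Ratio: 115/12 = 9.5833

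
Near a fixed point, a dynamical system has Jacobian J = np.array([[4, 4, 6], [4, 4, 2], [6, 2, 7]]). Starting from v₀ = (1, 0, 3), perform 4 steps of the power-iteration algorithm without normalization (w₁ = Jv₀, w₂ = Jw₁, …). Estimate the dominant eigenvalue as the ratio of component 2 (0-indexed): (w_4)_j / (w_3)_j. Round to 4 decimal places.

13.4004

w1 = Jv₀ = (4·1 + 4·0 + 6·3; 4·1 + 4·0 + 2·3; 6·1 + 2·0 + 7·3) = (22, 10, 27)
w2 = Jw1 = (4·22 + 4·10 + 6·27; 4·22 + 4·10 + 2·27; 6·22 + 2·10 + 7·27) = (290, 182, 341)
w3 = Jw2 = (3934, 2570, 4491)
w4 = Jw3 = (52962, 34998, 60181)
Ratio at component: 60181 / 4491 = 13.4004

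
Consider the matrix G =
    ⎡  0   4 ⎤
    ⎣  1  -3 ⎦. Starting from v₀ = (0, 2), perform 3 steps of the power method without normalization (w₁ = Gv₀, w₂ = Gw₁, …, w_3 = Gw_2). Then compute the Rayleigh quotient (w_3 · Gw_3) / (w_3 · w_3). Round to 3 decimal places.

w1 = Gv₀ = (0·0 + 4·2; 1·0 + (-3)·2) = (8, -6)
w2 = Gw1 = (0·8 + 4·(-6); 1·8 + (-3)·(-6)) = (-24, 26)
w3 = Gw2 = (104, -102)
Gw3 = (-408, 410)
w3·Gw3 = 104·(-408) + (-102)·410 = -84252; w3·w3 = 104·104 + (-102)·(-102) = 21220
λ ≈ -84252/21220 = -3.970

-3.970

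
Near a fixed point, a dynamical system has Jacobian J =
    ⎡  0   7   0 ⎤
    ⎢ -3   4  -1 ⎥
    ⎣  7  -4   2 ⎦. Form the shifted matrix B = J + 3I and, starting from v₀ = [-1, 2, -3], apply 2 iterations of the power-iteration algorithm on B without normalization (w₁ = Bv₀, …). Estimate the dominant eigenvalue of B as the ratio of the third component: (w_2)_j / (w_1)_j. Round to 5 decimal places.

5.10000

B = J + 3I has rows (3, 7, 0); (-3, 7, -1); (7, -4, 5)
w1 = Bv₀ = (11, 20, -30)
w2 = Bw1 = (173, 137, -153)
Ratio: -153/-30 = 5.10000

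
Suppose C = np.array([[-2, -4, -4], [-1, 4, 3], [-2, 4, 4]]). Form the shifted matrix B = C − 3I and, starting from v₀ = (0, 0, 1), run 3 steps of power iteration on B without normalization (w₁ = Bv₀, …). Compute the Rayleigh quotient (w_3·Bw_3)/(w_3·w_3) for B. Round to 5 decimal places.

μ ≈ 0.88183

B = C − 3I has rows (-5, -4, -4); (-1, 1, 3); (-2, 4, 1)
w1 = Bv₀ = (-4, 3, 1)
w2 = Bw1 = (4, 10, 21)
w3 = Bw2 = (-144, 69, 53)
Bw3 = (232, 372, 617)
w3·Bw3 = 24961; w3·w3 = 28306; μ ≈ 24961/28306 = 0.88183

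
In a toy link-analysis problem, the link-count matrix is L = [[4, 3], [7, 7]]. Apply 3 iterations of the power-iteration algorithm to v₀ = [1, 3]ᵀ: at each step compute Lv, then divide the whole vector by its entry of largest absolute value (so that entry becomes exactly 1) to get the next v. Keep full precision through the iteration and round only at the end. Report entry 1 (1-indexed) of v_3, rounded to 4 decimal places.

Lv0 = (13.00000, 28.00000); divide by 28.00000 → v1 = (0.46429, 1.00000)
Lv1 = (4.85714, 10.25000); divide by 10.25000 → v2 = (0.47387, 1.00000)
Lv2 = (4.89547, 10.31707); divide by 10.31707 → v3 = (0.47450, 1.00000)
Requested entry of v3: 1405/2961 = 0.4745

0.4745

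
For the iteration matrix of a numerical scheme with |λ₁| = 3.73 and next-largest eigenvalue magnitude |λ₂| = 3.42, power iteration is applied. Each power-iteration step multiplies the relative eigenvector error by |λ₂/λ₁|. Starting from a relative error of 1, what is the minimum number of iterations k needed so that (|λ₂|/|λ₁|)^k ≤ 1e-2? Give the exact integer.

54

|λ₂/λ₁| = 3.42/3.73 = 0.91689
Need k ≥ ln(1e-2) / ln(0.91689) = -4.6052 / -0.0868 ≈ 53.075
Smallest integer k satisfying the bound: 54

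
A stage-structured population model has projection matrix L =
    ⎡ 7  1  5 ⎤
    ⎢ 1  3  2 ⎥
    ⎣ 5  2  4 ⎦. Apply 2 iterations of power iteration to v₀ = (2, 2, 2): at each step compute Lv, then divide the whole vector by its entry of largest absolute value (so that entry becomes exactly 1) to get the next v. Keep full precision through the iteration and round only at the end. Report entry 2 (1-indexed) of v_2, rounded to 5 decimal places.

Lv0 = (26.000000, 12.000000, 22.000000); divide by 26.000000 → v1 = (1.000000, 0.461538, 0.846154)
Lv1 = (11.692308, 4.076923, 9.307692); divide by 11.692308 → v2 = (1.000000, 0.348684, 0.796053)
Requested entry of v2: 106/304 = 0.34868

0.34868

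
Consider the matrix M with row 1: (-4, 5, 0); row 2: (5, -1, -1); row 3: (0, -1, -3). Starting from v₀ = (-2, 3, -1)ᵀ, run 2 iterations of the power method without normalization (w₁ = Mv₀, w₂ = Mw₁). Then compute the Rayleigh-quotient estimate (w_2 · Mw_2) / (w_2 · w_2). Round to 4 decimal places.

w1 = Mv₀ = ((-4)·(-2) + 5·3 + 0·(-1); 5·(-2) + (-1)·3 + (-1)·(-1); 0·(-2) + (-1)·3 + (-3)·(-1)) = (23, -12, 0)
w2 = Mw1 = ((-4)·23 + 5·(-12) + 0·0; 5·23 + (-1)·(-12) + (-1)·0; 0·23 + (-1)·(-12) + (-3)·0) = (-152, 127, 12)
Mw2 = (1243, -899, -163)
w2·Mw2 = (-152)·1243 + 127·(-899) + 12·(-163) = -305065; w2·w2 = (-152)·(-152) + 127·127 + 12·12 = 39377
λ ≈ -305065/39377 = -7.7473

λ ≈ -7.7473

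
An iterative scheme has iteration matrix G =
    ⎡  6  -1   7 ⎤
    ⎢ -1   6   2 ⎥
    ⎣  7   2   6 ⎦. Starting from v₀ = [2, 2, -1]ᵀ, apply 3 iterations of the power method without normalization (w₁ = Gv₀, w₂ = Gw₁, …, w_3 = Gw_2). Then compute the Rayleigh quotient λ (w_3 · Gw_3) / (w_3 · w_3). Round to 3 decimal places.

λ ≈ 12.870

w1 = Gv₀ = (3, 8, 12)
w2 = Gw1 = (94, 69, 109)
w3 = Gw2 = (1258, 538, 1450)
Gw3 = (17160, 4870, 18582)
w3·Gw3 = 1258·17160 + 538·4870 + 1450·18582 = 51151240; w3·w3 = 1258·1258 + 538·538 + 1450·1450 = 3974508
λ ≈ 51151240/3974508 = 12.870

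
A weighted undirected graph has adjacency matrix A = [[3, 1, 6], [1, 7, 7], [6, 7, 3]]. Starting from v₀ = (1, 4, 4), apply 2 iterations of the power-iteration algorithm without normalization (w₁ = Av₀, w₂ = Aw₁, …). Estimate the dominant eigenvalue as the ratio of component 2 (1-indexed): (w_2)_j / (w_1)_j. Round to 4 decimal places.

13.1930

w1 = Av₀ = (3·1 + 1·4 + 6·4; 1·1 + 7·4 + 7·4; 6·1 + 7·4 + 3·4) = (31, 57, 46)
w2 = Aw1 = (3·31 + 1·57 + 6·46; 1·31 + 7·57 + 7·46; 6·31 + 7·57 + 3·46) = (426, 752, 723)
Ratio at component: 752 / 57 = 13.1930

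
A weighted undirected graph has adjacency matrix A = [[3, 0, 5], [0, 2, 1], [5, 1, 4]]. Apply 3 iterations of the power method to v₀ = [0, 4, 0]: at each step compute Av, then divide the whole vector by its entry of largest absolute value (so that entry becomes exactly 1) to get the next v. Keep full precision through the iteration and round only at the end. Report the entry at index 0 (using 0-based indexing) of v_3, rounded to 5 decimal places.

Av0 = (0.000000, 8.000000, 4.000000); divide by 8.000000 → v1 = (0.000000, 1.000000, 0.500000)
Av1 = (2.500000, 2.500000, 3.000000); divide by 3.000000 → v2 = (0.833333, 0.833333, 1.000000)
Av2 = (7.500000, 2.666667, 9.000000); divide by 9.000000 → v3 = (0.833333, 0.296296, 1.000000)
Requested entry of v3: 180/216 = 0.83333

0.83333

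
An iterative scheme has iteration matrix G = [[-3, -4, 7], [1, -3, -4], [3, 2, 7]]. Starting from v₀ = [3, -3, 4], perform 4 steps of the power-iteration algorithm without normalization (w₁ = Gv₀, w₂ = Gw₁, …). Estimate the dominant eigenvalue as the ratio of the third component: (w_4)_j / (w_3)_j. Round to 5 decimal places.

8.85666

w1 = Gv₀ = ((-3)·3 + (-4)·(-3) + 7·4; 1·3 + (-3)·(-3) + (-4)·4; 3·3 + 2·(-3) + 7·4) = (31, -4, 31)
w2 = Gw1 = ((-3)·31 + (-4)·(-4) + 7·31; 1·31 + (-3)·(-4) + (-4)·31; 3·31 + 2·(-4) + 7·31) = (140, -81, 302)
w3 = Gw2 = (2018, -825, 2372)
w4 = Gw3 = (13850, -4995, 21008)
Ratio at component: 21008 / 2372 = 8.85666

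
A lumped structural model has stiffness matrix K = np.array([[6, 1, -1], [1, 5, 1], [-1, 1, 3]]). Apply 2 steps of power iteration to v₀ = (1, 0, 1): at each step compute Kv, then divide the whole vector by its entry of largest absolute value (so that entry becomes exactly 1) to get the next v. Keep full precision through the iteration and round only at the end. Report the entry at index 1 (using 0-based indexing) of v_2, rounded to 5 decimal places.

0.56667

Kv0 = (5.000000, 2.000000, 2.000000); divide by 5.000000 → v1 = (1.000000, 0.400000, 0.400000)
Kv1 = (6.000000, 3.400000, 0.600000); divide by 6.000000 → v2 = (1.000000, 0.566667, 0.100000)
Requested entry of v2: 17/30 = 0.56667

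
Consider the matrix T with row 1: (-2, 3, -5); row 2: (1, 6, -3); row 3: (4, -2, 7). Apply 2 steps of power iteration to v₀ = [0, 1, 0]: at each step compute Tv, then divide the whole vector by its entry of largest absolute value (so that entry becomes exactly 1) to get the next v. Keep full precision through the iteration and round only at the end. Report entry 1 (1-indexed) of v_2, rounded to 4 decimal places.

Tv0 = (3.00000, 6.00000, -2.00000); divide by 6.00000 → v1 = (0.50000, 1.00000, -0.33333)
Tv1 = (3.66667, 7.50000, -2.33333); divide by 7.50000 → v2 = (0.48889, 1.00000, -0.31111)
Requested entry of v2: 22/45 = 0.4889

0.4889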